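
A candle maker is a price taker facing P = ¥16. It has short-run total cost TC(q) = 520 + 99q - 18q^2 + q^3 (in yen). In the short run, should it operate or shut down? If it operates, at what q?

Shut down

From TC, MC = TC'(q) = 99 - 36q + 3q^2 and AVC = VC/q = 99 - 18q + q^2.
The AVC parabola has its vertex at q = 18/2 = 9, where AVC = 99 - 18·9 + 9^2 = ¥18.
Since P = ¥16 < min AVC = ¥18, price fails to cover variable cost at any output.
The firm minimizes its loss by shutting down and losing only its fixed cost of ¥520.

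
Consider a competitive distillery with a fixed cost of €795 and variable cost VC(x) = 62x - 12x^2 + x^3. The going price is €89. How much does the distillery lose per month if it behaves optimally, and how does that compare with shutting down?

Profit = -€309 at x = 9

AVC = 62 - 12x + x^2; min AVC = €26 at x = 6. Since P = €89 ≥ min AVC, the firm produces.
With MC = 62 - 24x + 3x^2, P = MC on the upward-sloping part at x* = 9.
TR = 89·9 = 801. TC = 795 + 315 = 1110. Profit = 801 − 1110 = -€309.
Shutting down would mean losing the fixed cost of €795, so operating at a loss of €309 is better by €486.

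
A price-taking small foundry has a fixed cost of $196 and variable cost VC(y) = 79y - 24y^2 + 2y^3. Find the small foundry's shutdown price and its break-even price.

AVC = 79 - 24y + 2y^2; minimized at y = 6, giving min AVC = $7. That is the shutdown price.
ATC = 196/y + 79 - 24y + 2y^2. Setting dATC/dy = −196/y^2 − 24 + 4y = 0 gives y = 7 (since 4·7^3 − 24·7^2 = 196).
min ATC = 196/7 + 79 − 24·7 + 2·7^2 = $37. That is the break-even price.
Between these two prices the firm operates at a loss; above $37 it earns a profit.

Shutdown price = $7; break-even price = $37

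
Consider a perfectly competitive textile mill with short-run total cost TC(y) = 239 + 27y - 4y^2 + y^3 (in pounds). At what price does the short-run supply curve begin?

Short-run supply begins at min AVC. From VC = 27y - 4y^2 + y^3, AVC = 27 - 4y + y^2.
dAVC/dy = -4 + 2y = 0 gives y = 2. min AVC = 27 - 4·2 + 2^2 = 23.
For P < £23 the firm produces nothing.

£23 per unit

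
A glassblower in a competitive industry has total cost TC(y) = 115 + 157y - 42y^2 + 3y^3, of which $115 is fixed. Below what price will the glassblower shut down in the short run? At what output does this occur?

Short-run supply begins at min AVC. From VC = 157y - 42y^2 + 3y^3, AVC = 157 - 42y + 3y^2.
At the minimum of AVC, MC = AVC. MC = 157 - 84y + 9y^2; setting MC = AVC gives 6y^2 - 42y = 0, so y = 7. min AVC = 10.
The firm shuts down for any P below $10.

$10 per unit, at y = 7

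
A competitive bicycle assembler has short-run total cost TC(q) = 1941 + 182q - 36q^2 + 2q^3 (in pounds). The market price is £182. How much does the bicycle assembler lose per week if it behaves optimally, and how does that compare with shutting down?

Profit = -£213 at q = 12

AVC = 182 - 36q + 2q^2; min AVC = £20 at q = 9. Since P = £182 ≥ min AVC, the firm produces.
MC = 182 - 72q + 6q^2. Setting P = MC and taking the root on the rising branch gives q* = 12.
TR = 182·12 = 2184. TC = 1941 + 456 = 2397. Profit = 2184 − 2397 = -£213.
That loss of £213 beats the £1941 the firm would lose by shutting down; producing recovers £1728 of fixed cost.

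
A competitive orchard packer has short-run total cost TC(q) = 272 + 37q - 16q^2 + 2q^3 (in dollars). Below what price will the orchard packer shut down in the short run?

$5 per unit

Short-run supply begins at min AVC. From VC = 37q - 16q^2 + 2q^3, AVC = 37 - 16q + 2q^2.
At the minimum of AVC, MC = AVC. MC = 37 - 32q + 6q^2; setting MC = AVC gives 4q^2 - 16q = 0, so q = 4. min AVC = 5.
So the shutdown price is $5.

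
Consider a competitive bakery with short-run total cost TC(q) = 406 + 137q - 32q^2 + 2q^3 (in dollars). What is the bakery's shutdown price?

$9 per unit

The firm shuts down when price falls below the minimum of average variable cost. AVC = VC/q = 137 - 32q + 2q^2.
dAVC/dq = -32 + 4q = 0 gives q = 8. min AVC = 137 - 32·8 + 2·8^2 = 9.
For P < $9 the firm produces nothing.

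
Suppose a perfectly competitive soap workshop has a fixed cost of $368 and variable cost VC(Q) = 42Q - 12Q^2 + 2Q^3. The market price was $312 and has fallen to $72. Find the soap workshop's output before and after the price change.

Output falls from 9 to 5

AVC = 42 - 12Q + 2Q^2, minimized at Q = 3 where min AVC = $24. MC = 42 - 24Q + 6Q^2.
At P = $312 ≥ min AVC, set P = MC on the rising branch: Q = 9.
At P = $72 ≥ min AVC, set P = MC: Q = 5. The firm stays open but cuts output.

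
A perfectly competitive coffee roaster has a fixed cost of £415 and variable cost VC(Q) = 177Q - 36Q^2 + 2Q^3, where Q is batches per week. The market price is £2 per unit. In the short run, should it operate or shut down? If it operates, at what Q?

Variable cost is VC = 177Q - 36Q^2 + 2Q^3, so AVC = VC/Q = 177 - 36Q + 2Q^2 and MC = dTC/dQ = 177 - 72Q + 6Q^2.
The AVC parabola has its vertex at Q = 36/4 = 9, where AVC = 177 - 36·9 + 2·9^2 = £15.
With P < min AVC (£2 < £15), every unit sold adds to the loss.
Best response: produce nothing and absorb the £415 fixed cost.

Shut down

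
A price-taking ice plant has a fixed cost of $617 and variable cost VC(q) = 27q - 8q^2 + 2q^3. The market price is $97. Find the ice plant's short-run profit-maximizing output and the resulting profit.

AVC = 27 - 8q + 2q^2 has its minimum $19 at q = 2; price $97 clears that bar, so the firm operates.
MC = 27 - 16q + 6q^2. Setting P = MC and taking the root on the rising branch gives q* = 5.
TR = 97·5 = 485. TC = 617 + 185 = 802. Profit = 485 − 802 = -$317.
That loss of $317 beats the $617 the firm would lose by shutting down; producing recovers $300 of fixed cost.

Profit = -$317 at q = 5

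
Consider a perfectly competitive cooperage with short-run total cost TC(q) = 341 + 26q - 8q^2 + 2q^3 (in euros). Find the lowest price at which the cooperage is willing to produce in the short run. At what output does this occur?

The shutdown price is the minimum of AVC. VC = 26q - 8q^2 + 2q^3, so AVC = 26 - 8q + 2q^2.
At the minimum of AVC, MC = AVC. MC = 26 - 16q + 6q^2; setting MC = AVC gives 4q^2 - 8q = 0, so q = 2. min AVC = 18.
So the shutdown price is €18.

€18 per unit, at q = 2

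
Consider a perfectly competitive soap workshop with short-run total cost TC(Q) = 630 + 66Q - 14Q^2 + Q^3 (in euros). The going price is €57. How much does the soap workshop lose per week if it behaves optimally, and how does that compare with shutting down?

Profit = -€306 at Q = 9

AVC = 66 - 14Q + Q^2; min AVC = €17 at Q = 7. Since P = €57 ≥ min AVC, the firm produces.
With MC = 66 - 28Q + 3Q^2, P = MC on the upward-sloping part at Q* = 9.
TR = 57·9 = 513. TC = 630 + 189 = 819. Profit = 513 − 819 = -€306.
By producing, the firm covers all variable cost plus €324 of fixed cost; shutting down would lose the full €630.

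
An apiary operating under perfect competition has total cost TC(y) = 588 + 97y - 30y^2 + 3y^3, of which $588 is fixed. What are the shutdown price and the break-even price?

Shutdown price = $22; break-even price = $118

Shutdown price = min AVC. AVC = 97 - 30y + 3y^2, with vertex at y = 5 and minimum $22.
ATC = 588/y + 97 - 30y + 3y^2. Setting dATC/dy = −588/y^2 − 30 + 6y = 0 gives y = 7 (since 6·7^3 − 30·7^2 = 588).
min ATC = 588/7 + 97 − 30·7 + 3·7^2 = $118. That is the break-even price.
For $22 ≤ P < $118 the firm produces at a loss; below $22 it shuts down.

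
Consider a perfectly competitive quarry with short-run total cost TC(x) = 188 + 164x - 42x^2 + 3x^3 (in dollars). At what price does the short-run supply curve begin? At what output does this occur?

The firm shuts down when price falls below the minimum of average variable cost. AVC = VC/x = 164 - 42x + 3x^2.
dAVC/dx = -42 + 6x = 0 gives x = 7. min AVC = 164 - 42·7 + 3·7^2 = 17.
So the shutdown price is $17.

$17 per unit, at x = 7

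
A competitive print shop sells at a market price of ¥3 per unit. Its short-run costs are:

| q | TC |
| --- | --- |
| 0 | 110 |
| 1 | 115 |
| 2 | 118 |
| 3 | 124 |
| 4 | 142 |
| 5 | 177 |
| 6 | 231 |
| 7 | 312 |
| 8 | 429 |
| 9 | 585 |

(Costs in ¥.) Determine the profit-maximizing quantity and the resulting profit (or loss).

q = 0 (shut down); profit = -¥110

Profit at each row (π = 3q − TC): q=0: -110; q=1: -112; q=2: -112; q=3: -115; q=4: -130; q=5: -162; q=6: -213; q=7: -291; q=8: -405; q=9: -558.
Profit is highest at q = 0. Equivalently, the lowest AVC in the table is 8/2 ≈ ¥4 at q = 2, and P = ¥3 falls below it — price never covers variable cost, so the firm shuts down and loses only its fixed cost.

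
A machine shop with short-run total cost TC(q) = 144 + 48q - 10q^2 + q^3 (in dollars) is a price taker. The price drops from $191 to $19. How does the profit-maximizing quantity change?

AVC = 48 - 10q + q^2, minimized at q = 5 where min AVC = $23. MC = 48 - 20q + 3q^2.
At P = $191 ≥ min AVC, set P = MC on the rising branch: q = 11.
At P = $19 < min AVC = $23, price no longer covers variable cost at any output, so the firm shuts down: q = 0.

Output falls from 11 to 0 (the firm shuts down)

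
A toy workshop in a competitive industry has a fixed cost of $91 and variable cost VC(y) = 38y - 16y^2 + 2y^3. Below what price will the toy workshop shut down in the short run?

The shutdown price is the minimum of AVC. VC = 38y - 16y^2 + 2y^3, so AVC = 38 - 16y + 2y^2.
At the minimum of AVC, MC = AVC. MC = 38 - 32y + 6y^2; setting MC = AVC gives 4y^2 - 16y = 0, so y = 4. min AVC = 6.
So the shutdown price is $6.

$6 per unit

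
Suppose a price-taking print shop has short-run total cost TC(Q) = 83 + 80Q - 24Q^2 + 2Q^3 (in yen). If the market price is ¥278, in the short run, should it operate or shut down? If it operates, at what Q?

Produce at Q = 11

From TC, MC = TC'(Q) = 80 - 48Q + 6Q^2 and AVC = VC/Q = 80 - 24Q + 2Q^2.
AVC is minimized where dAVC/dQ = -24 + 4Q = 0, at Q = 6; min AVC = 80 - 24·6 + 2·6^2 = ¥8.
P = ¥278 exceeds min AVC = ¥8, so the firm stays open.
P = MC gives -198 - 48Q + 6Q^2 = 0, with roots -3 and 11. Take the larger (rising MC): Q* = 11.
Check: AVC at Q = 11 is ¥58 ≤ P, so revenue covers variable cost.
Profit = P·Q − TC = 278·11 − 721 = ¥2337.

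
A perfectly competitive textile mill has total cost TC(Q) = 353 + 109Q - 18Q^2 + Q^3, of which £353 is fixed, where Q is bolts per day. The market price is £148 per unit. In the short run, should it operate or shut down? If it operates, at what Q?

From TC, MC = TC'(Q) = 109 - 36Q + 3Q^2 and AVC = VC/Q = 109 - 18Q + Q^2.
The AVC parabola has its vertex at Q = 18/2 = 9, where AVC = 109 - 18·9 + 9^2 = £28.
Since P = £148 ≥ min AVC = £28, price covers variable cost and the firm should produce.
Set P = MC: 148 = 109 - 36Q + 3Q^2 → -39 - 36Q + 3Q^2 = 0. The roots are Q = -1 and Q = 13; the profit-maximizing output is on the rising part of MC, so Q* = 13.
Check: AVC at Q = 13 is £44 ≤ P, so revenue covers variable cost.
Profit = P·Q − TC = 148·13 − 925 = £999.

Produce at Q = 13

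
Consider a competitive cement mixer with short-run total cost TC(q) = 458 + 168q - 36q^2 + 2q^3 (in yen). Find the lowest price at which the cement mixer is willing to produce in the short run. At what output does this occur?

The shutdown price is the minimum of AVC. VC = 168q - 36q^2 + 2q^3, so AVC = 168 - 36q + 2q^2.
dAVC/dq = -36 + 4q = 0 gives q = 9. min AVC = 168 - 36·9 + 2·9^2 = 6.
For P < ¥6 the firm produces nothing.

¥6 per unit, at q = 9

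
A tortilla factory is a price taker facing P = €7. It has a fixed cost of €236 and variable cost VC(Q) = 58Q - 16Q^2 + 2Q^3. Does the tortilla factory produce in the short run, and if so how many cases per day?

From TC, MC = TC'(Q) = 58 - 32Q + 6Q^2 and AVC = VC/Q = 58 - 16Q + 2Q^2.
AVC hits its minimum where MC = AVC, at Q = 4, giving min AVC = 58 - 16·4 + 2·4^2 = €26.
Since P = €7 < min AVC = €26, price fails to cover variable cost at any output.
Shutting down limits the loss to fixed cost, €236.

Shut down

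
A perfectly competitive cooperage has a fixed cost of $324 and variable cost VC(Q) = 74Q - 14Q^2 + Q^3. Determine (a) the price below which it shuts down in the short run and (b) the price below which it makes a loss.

Shutdown price = min AVC. AVC = 74 - 14Q + Q^2, with vertex at Q = 7 and minimum $25.
ATC = 324/Q + 74 - 14Q + Q^2. Setting dATC/dQ = −324/Q^2 − 14 + 2Q = 0 gives Q = 9 (since 2·9^3 − 14·9^2 = 324).
min ATC = 324/9 + 74 − 14·9 + 9^2 = $65. That is the break-even price.
Between these two prices the firm operates at a loss; above $65 it earns a profit.

Shutdown price = $25; break-even price = $65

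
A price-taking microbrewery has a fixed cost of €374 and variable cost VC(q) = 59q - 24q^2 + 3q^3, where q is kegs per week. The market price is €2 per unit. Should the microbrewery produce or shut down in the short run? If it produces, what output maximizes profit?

Strip out fixed cost: VC = 59q - 24q^2 + 3q^3. Then AVC = 59 - 24q + 3q^2 and MC = 59 - 48q + 9q^2.
AVC is minimized where dAVC/dq = -24 + 6q = 0, at q = 4; min AVC = 59 - 24·4 + 3·4^2 = €11.
P = €2 lies below min AVC = €11; no output level covers variable cost.
The firm minimizes its loss by shutting down and losing only its fixed cost of €374.

Shut down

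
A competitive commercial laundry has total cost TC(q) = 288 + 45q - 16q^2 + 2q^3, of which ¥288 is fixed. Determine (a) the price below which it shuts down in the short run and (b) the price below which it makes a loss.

AVC = 45 - 16q + 2q^2; minimized at q = 4, giving min AVC = ¥13. That is the shutdown price.
ATC = 288/q + 45 - 16q + 2q^2. Setting dATC/dq = −288/q^2 − 16 + 4q = 0 gives q = 6 (since 4·6^3 − 16·6^2 = 288).
min ATC = 288/6 + 45 − 16·6 + 2·6^2 = ¥69. That is the break-even price.
Between these two prices the firm operates at a loss; above ¥69 it earns a profit.

Shutdown price = ¥13; break-even price = ¥69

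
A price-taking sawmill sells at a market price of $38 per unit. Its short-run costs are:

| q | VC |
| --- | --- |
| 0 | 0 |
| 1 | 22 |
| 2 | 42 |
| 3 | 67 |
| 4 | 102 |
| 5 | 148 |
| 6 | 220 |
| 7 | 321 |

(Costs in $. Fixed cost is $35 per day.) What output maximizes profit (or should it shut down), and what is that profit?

q = 4; profit = $15

Compute π = P·q − TC at each output: q=0: -35; q=1: -19; q=2: -1; q=3: 12; q=4: 15; q=5: 7; q=6: -27; q=7: -90.
Profit is maximized at q = 4. AVC there is 102/4 = $25.50 ≤ P, so producing beats shutting down (which would give -$35).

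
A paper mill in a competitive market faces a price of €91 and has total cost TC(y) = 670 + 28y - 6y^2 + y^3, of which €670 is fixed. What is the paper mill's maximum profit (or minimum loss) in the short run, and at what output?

Profit = -€278 at y = 7

AVC = 28 - 6y + y^2 has its minimum €19 at y = 3; price €91 clears that bar, so the firm operates.
MC = 28 - 12y + 3y^2. Setting P = MC and taking the root on the rising branch gives y* = 7.
TR = 91·7 = 637. TC = 670 + 245 = 915. Profit = 637 − 915 = -€278.
By producing, the firm covers all variable cost plus €392 of fixed cost; shutting down would lose the full €670.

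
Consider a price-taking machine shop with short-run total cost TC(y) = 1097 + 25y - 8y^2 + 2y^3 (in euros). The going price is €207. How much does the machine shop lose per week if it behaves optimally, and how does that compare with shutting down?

Profit = -€117 at y = 7

AVC = 25 - 8y + 2y^2 has its minimum €17 at y = 2; price €207 clears that bar, so the firm operates.
With MC = 25 - 16y + 6y^2, P = MC on the upward-sloping part at y* = 7.
TR = 207·7 = 1449. TC = 1097 + 469 = 1566. Profit = 1449 − 1566 = -€117.
By producing, the firm covers all variable cost plus €980 of fixed cost; shutting down would lose the full €1097.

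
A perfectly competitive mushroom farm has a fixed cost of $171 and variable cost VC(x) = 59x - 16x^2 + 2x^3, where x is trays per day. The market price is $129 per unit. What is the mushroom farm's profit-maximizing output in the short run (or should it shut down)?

Produce at x = 7

From TC, MC = TC'(x) = 59 - 32x + 6x^2 and AVC = VC/x = 59 - 16x + 2x^2.
The AVC parabola has its vertex at x = 16/4 = 4, where AVC = 59 - 16·4 + 2·4^2 = $27.
Since P = $129 ≥ min AVC = $27, price covers variable cost and the firm should produce.
Set P = MC: 129 = 59 - 32x + 6x^2 → -70 - 32x + 6x^2 = 0. The roots are x = -5/3 and x = 7; the profit-maximizing output is on the rising part of MC, so x* = 7.
Check: AVC at x = 7 is $45 ≤ P, so revenue covers variable cost.
Profit = P·x − TC = 129·7 − 486 = $417.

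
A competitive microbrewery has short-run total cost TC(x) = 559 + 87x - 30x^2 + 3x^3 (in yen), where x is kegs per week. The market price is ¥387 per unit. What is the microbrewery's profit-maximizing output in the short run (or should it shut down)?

Produce at x = 10

Variable cost is VC = 87x - 30x^2 + 3x^3, so AVC = VC/x = 87 - 30x + 3x^2 and MC = dTC/dx = 87 - 60x + 9x^2.
AVC is minimized where dAVC/dx = -30 + 6x = 0, at x = 5; min AVC = 87 - 30·5 + 3·5^2 = ¥12.
P = ¥387 exceeds min AVC = ¥12, so the firm stays open.
Set P = MC: 387 = 87 - 60x + 9x^2 → -300 - 60x + 9x^2 = 0. The roots are x = -10/3 and x = 10; the profit-maximizing output is on the rising part of MC, so x* = 10.
Check: AVC at x = 10 is ¥87 ≤ P, so revenue covers variable cost.
Profit = P·x − TC = 387·10 − 1429 = ¥2441.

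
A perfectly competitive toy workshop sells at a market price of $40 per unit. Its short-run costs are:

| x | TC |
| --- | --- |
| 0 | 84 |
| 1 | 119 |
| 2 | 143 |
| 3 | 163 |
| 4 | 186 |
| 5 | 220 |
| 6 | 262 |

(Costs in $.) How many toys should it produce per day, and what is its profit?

Tabulate TR − TC: x=0: -84; x=1: -79; x=2: -63; x=3: -43; x=4: -26; x=5: -20; x=6: -22.
Profit is maximized at x = 5. AVC there is 136/5 = $27.20 ≤ P, so producing beats shutting down (which would give -$84).

x = 5; profit = -$20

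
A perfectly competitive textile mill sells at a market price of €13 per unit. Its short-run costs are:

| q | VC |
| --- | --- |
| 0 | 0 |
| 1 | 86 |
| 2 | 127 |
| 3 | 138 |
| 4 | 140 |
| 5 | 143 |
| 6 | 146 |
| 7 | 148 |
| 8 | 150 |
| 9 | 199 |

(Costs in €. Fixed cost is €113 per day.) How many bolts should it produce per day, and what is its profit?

q = 0 (shut down); profit = -€113

Tabulate TR − TC: q=0: -113; q=1: -186; q=2: -214; q=3: -212; q=4: -201; q=5: -191; q=6: -181; q=7: -170; q=8: -159; q=9: -195.
Profit is highest at q = 0. Equivalently, the lowest AVC in the table is 150/8 ≈ €18.75 at q = 8, and P = €13 falls below it — price never covers variable cost, so the firm shuts down and loses only its fixed cost.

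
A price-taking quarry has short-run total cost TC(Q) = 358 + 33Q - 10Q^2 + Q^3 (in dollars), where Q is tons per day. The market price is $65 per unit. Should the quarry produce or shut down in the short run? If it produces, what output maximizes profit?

Strip out fixed cost: VC = 33Q - 10Q^2 + Q^3. Then AVC = 33 - 10Q + Q^2 and MC = 33 - 20Q + 3Q^2.
AVC is minimized where dAVC/dQ = -10 + 2Q = 0, at Q = 5; min AVC = 33 - 10·5 + 5^2 = $8.
Since P = $65 ≥ min AVC = $8, price covers variable cost and the firm should produce.
Solving P = MC: -32 - 20Q + 3Q^2 = 0 ⇒ Q = -4/3 or 8. On the upward-sloping branch, Q* = 8.
Check: AVC at Q = 8 is $17 ≤ P, so revenue covers variable cost.
Profit = P·Q − TC = 65·8 − 494 = $26.

Produce at Q = 8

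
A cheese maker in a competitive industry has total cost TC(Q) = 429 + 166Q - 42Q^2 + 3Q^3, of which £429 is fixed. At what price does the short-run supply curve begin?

The firm shuts down when price falls below the minimum of average variable cost. AVC = VC/Q = 166 - 42Q + 3Q^2.
dAVC/dQ = -42 + 6Q = 0 gives Q = 7. min AVC = 166 - 42·7 + 3·7^2 = 19.
So the shutdown price is £19.

£19 per unit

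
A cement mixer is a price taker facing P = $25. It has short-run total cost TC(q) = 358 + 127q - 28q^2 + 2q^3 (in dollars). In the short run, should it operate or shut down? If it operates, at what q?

Strip out fixed cost: VC = 127q - 28q^2 + 2q^3. Then AVC = 127 - 28q + 2q^2 and MC = 127 - 56q + 6q^2.
AVC is minimized where dAVC/dq = -28 + 4q = 0, at q = 7; min AVC = 127 - 28·7 + 2·7^2 = $29.
With P < min AVC ($25 < $29), every unit sold adds to the loss.
Best response: produce nothing and absorb the $358 fixed cost.

Shut down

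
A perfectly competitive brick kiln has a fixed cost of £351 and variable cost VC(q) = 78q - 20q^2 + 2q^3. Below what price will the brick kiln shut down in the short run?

Short-run supply begins at min AVC. From VC = 78q - 20q^2 + 2q^3, AVC = 78 - 20q + 2q^2.
dAVC/dq = -20 + 4q = 0 gives q = 5. min AVC = 78 - 20·5 + 2·5^2 = 28.
For P < £28 the firm produces nothing.

£28 per unit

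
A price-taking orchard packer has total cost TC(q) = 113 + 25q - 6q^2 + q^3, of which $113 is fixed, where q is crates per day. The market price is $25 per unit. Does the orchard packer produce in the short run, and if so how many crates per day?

Produce at q = 4

Strip out fixed cost: VC = 25q - 6q^2 + q^3. Then AVC = 25 - 6q + q^2 and MC = 25 - 12q + 3q^2.
The AVC parabola has its vertex at q = 6/2 = 3, where AVC = 25 - 6·3 + 3^2 = $16.
Because $25 ≥ $16, revenue can cover variable cost; the firm operates.
Solving P = MC: -12q + 3q^2 = 0 ⇒ q = 0 or 4. On the upward-sloping branch, q* = 4.
Check: AVC at q = 4 is $17 ≤ P, so revenue covers variable cost.
Profit = P·q − TC = 25·4 − 181 = -$81, a loss, but smaller than the $113 fixed cost the firm would lose by shutting down.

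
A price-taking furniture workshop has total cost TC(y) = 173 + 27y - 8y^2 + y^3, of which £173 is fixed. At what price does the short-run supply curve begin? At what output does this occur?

The shutdown price is the minimum of AVC. VC = 27y - 8y^2 + y^3, so AVC = 27 - 8y + y^2.
dAVC/dy = -8 + 2y = 0 gives y = 4. min AVC = 27 - 8·4 + 4^2 = 11.
So the shutdown price is £11.

£11 per unit, at y = 4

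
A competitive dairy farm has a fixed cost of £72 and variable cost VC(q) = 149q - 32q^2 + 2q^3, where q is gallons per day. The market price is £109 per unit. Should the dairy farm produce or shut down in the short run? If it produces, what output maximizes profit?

Variable cost is VC = 149q - 32q^2 + 2q^3, so AVC = VC/q = 149 - 32q + 2q^2 and MC = dTC/dq = 149 - 64q + 6q^2.
AVC hits its minimum where MC = AVC, at q = 8, giving min AVC = 149 - 32·8 + 2·8^2 = £21.
Because £109 ≥ £21, revenue can cover variable cost; the firm operates.
P = MC gives 40 - 64q + 6q^2 = 0, with roots 2/3 and 10. Take the larger (rising MC): q* = 10.
Check: AVC at q = 10 is £29 ≤ P, so revenue covers variable cost.
Profit = P·q − TC = 109·10 − 362 = £728.

Produce at q = 10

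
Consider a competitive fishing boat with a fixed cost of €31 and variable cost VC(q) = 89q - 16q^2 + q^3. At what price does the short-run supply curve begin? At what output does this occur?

Short-run supply begins at min AVC. From VC = 89q - 16q^2 + q^3, AVC = 89 - 16q + q^2.
dAVC/dq = -16 + 2q = 0 gives q = 8. min AVC = 89 - 16·8 + 8^2 = 25.
For P < €25 the firm produces nothing.

€25 per unit, at q = 8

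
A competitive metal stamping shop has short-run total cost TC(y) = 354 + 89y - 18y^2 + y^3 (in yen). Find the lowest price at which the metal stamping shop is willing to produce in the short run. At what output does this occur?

¥8 per unit, at y = 9

The shutdown price is the minimum of AVC. VC = 89y - 18y^2 + y^3, so AVC = 89 - 18y + y^2.
dAVC/dy = -18 + 2y = 0 gives y = 9. min AVC = 89 - 18·9 + 9^2 = 8.
The firm shuts down for any P below ¥8.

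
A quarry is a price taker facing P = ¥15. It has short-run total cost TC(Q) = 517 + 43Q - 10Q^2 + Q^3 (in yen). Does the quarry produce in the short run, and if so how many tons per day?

Shut down

Strip out fixed cost: VC = 43Q - 10Q^2 + Q^3. Then AVC = 43 - 10Q + Q^2 and MC = 43 - 20Q + 3Q^2.
AVC hits its minimum where MC = AVC, at Q = 5, giving min AVC = 43 - 10·5 + 5^2 = ¥18.
With P < min AVC (¥15 < ¥18), every unit sold adds to the loss.
Best response: produce nothing and absorb the ¥517 fixed cost.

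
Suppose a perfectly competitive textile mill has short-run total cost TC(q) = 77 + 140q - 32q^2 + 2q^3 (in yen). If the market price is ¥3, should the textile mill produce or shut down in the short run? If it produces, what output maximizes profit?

Shut down

Variable cost is VC = 140q - 32q^2 + 2q^3, so AVC = VC/q = 140 - 32q + 2q^2 and MC = dTC/dq = 140 - 64q + 6q^2.
AVC is minimized where dAVC/dq = -32 + 4q = 0, at q = 8; min AVC = 140 - 32·8 + 2·8^2 = ¥12.
Since P = ¥3 < min AVC = ¥12, price fails to cover variable cost at any output.
The firm minimizes its loss by shutting down and losing only its fixed cost of ¥77.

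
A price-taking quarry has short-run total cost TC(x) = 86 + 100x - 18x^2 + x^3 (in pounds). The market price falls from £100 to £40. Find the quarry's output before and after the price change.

Output falls from 12 to 10

AVC = 100 - 18x + x^2, minimized at x = 9 where min AVC = £19. MC = 100 - 36x + 3x^2.
At P = £100 ≥ min AVC, set P = MC on the rising branch: x = 12.
At P = £40 ≥ min AVC, set P = MC: x = 10. The firm stays open but cuts output.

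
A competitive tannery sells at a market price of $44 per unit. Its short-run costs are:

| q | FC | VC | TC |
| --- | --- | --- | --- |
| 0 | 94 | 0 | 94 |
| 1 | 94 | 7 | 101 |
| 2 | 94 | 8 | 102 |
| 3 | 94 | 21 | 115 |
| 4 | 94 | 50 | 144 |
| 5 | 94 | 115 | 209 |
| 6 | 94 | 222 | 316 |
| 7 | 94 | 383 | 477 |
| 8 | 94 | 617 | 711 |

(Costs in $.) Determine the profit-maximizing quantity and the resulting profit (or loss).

q = 4; profit = $32

Profit at each row (π = 44q − TC): q=0: -94; q=1: -57; q=2: -14; q=3: 17; q=4: 32; q=5: 11; q=6: -52; q=7: -169; q=8: -359.
Profit is maximized at q = 4. AVC there is 50/4 = $12.50 ≤ P, so producing beats shutting down (which would give -$94).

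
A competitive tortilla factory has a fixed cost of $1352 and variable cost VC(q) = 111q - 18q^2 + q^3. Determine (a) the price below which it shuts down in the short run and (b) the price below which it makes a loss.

Shutdown price = $30; break-even price = $150

Shutdown price = min AVC. AVC = 111 - 18q + q^2, with vertex at q = 9 and minimum $30.
ATC = 1352/q + 111 - 18q + q^2. Setting dATC/dq = −1352/q^2 − 18 + 2q = 0 gives q = 13 (since 2·13^3 − 18·13^2 = 1352).
min ATC = 1352/13 + 111 − 18·13 + 13^2 = $150. That is the break-even price.
For $30 ≤ P < $150 the firm produces at a loss; below $30 it shuts down.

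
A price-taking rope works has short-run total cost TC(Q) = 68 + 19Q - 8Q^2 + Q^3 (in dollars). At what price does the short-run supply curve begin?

The firm shuts down when price falls below the minimum of average variable cost. AVC = VC/Q = 19 - 8Q + Q^2.
dAVC/dQ = -8 + 2Q = 0 gives Q = 4. min AVC = 19 - 8·4 + 4^2 = 3.
For P < $3 the firm produces nothing.

$3 per unit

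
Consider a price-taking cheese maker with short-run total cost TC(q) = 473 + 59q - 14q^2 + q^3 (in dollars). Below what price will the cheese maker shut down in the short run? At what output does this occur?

Short-run supply begins at min AVC. From VC = 59q - 14q^2 + q^3, AVC = 59 - 14q + q^2.
dAVC/dq = -14 + 2q = 0 gives q = 7. min AVC = 59 - 14·7 + 7^2 = 10.
The firm shuts down for any P below $10.

$10 per unit, at q = 7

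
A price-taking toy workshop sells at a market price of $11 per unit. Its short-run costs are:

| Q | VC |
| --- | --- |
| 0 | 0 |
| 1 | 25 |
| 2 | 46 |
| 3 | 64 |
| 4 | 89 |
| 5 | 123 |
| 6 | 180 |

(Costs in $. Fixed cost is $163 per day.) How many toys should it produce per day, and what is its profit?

Compute π = P·Q − TC at each output: Q=0: -163; Q=1: -177; Q=2: -187; Q=3: -194; Q=4: -208; Q=5: -231; Q=6: -277.
Profit is highest at Q = 0. Equivalently, the lowest AVC in the table is 64/3 ≈ $21.33 at Q = 3, and P = $11 falls below it — price never covers variable cost, so the firm shuts down and loses only its fixed cost.

Q = 0 (shut down); profit = -$163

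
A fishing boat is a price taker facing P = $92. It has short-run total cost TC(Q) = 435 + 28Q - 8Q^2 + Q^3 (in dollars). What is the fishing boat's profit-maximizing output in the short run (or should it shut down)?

Produce at Q = 8

From TC, MC = TC'(Q) = 28 - 16Q + 3Q^2 and AVC = VC/Q = 28 - 8Q + Q^2.
AVC hits its minimum where MC = AVC, at Q = 4, giving min AVC = 28 - 8·4 + 4^2 = $12.
Since P = $92 ≥ min AVC = $12, price covers variable cost and the firm should produce.
Solving P = MC: -64 - 16Q + 3Q^2 = 0 ⇒ Q = -8/3 or 8. On the upward-sloping branch, Q* = 8.
Check: AVC at Q = 8 is $28 ≤ P, so revenue covers variable cost.
Profit = P·Q − TC = 92·8 − 659 = $77.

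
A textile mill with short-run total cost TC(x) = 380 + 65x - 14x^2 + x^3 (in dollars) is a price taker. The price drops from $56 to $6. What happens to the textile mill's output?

Output falls from 9 to 0 (the firm shuts down)

MC = 65 - 28x + 3x^2; the shutdown threshold is min AVC = $16 (at x = 7).
With P = $56 above the shutdown price, P = MC gives x = 9.
At P = $6 < min AVC = $16, price no longer covers variable cost at any output, so the firm shuts down: x = 0.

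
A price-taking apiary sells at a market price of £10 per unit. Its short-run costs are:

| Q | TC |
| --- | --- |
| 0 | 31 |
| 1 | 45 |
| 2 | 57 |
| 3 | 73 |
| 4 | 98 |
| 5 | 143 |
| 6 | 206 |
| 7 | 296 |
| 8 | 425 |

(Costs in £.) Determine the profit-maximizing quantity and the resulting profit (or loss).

Q = 0 (shut down); profit = -£31

Profit at each row (π = 10Q − TC): Q=0: -31; Q=1: -35; Q=2: -37; Q=3: -43; Q=4: -58; Q=5: -93; Q=6: -146; Q=7: -226; Q=8: -345.
Profit is highest at Q = 0. Equivalently, the lowest AVC in the table is 26/2 ≈ £13 at Q = 2, and P = £10 falls below it — price never covers variable cost, so the firm shuts down and loses only its fixed cost.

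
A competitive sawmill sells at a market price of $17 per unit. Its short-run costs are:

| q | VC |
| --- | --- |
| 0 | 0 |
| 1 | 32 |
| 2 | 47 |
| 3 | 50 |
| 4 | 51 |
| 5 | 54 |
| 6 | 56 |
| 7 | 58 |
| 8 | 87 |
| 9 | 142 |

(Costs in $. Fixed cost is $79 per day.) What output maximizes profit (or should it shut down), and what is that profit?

Profit at each row (π = 17q − TC): q=0: -79; q=1: -94; q=2: -92; q=3: -78; q=4: -62; q=5: -48; q=6: -33; q=7: -18; q=8: -30; q=9: -68.
Profit is maximized at q = 7. AVC there is 58/7 = $8.29 ≤ P, so producing beats shutting down (which would give -$79).

q = 7; profit = -$18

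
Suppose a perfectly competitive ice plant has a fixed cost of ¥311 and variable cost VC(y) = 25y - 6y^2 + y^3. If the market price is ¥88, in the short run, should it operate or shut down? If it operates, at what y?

From TC, MC = TC'(y) = 25 - 12y + 3y^2 and AVC = VC/y = 25 - 6y + y^2.
The AVC parabola has its vertex at y = 6/2 = 3, where AVC = 25 - 6·3 + 3^2 = ¥16.
Since P = ¥88 ≥ min AVC = ¥16, price covers variable cost and the firm should produce.
P = MC gives -63 - 12y + 3y^2 = 0, with roots -3 and 7. Take the larger (rising MC): y* = 7.
Check: AVC at y = 7 is ¥32 ≤ P, so revenue covers variable cost.
Profit = P·y − TC = 88·7 − 535 = ¥81.

Produce at y = 7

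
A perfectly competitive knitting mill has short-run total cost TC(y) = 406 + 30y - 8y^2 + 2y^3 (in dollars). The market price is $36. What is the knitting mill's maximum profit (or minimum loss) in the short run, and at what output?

AVC = 30 - 8y + 2y^2; min AVC = $22 at y = 2. Since P = $36 ≥ min AVC, the firm produces.
With MC = 30 - 16y + 6y^2, P = MC on the upward-sloping part at y* = 3.
TR = 36·3 = 108. TC = 406 + 72 = 478. Profit = 108 − 478 = -$370.
By producing, the firm covers all variable cost plus $36 of fixed cost; shutting down would lose the full $406.

Profit = -$370 at y = 3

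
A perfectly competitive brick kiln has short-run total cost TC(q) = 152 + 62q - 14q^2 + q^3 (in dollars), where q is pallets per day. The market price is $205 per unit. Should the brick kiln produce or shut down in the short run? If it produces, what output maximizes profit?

From TC, MC = TC'(q) = 62 - 28q + 3q^2 and AVC = VC/q = 62 - 14q + q^2.
AVC is minimized where dAVC/dq = -14 + 2q = 0, at q = 7; min AVC = 62 - 14·7 + 7^2 = $13.
P = $205 exceeds min AVC = $13, so the firm stays open.
P = MC gives -143 - 28q + 3q^2 = 0, with roots -11/3 and 13. Take the larger (rising MC): q* = 13.
Check: AVC at q = 13 is $49 ≤ P, so revenue covers variable cost.
Profit = P·q − TC = 205·13 − 789 = $1876.

Produce at q = 13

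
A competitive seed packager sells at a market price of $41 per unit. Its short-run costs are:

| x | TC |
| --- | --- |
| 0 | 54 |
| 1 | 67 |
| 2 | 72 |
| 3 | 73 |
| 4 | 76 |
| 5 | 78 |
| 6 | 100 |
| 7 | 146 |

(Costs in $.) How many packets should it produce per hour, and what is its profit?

Profit at each row (π = 41x − TC): x=0: -54; x=1: -26; x=2: 10; x=3: 50; x=4: 88; x=5: 127; x=6: 146; x=7: 141.
Profit is maximized at x = 6. AVC there is 46/6 = $7.67 ≤ P, so producing beats shutting down (which would give -$54).

x = 6; profit = $146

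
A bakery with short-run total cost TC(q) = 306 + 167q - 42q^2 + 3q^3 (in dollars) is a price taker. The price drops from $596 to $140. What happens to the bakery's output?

Output falls from 13 to 9

MC = 167 - 84q + 9q^2; the shutdown threshold is min AVC = $20 (at q = 7).
With P = $596 above the shutdown price, P = MC gives q = 13.
At P = $140 ≥ min AVC, set P = MC: q = 9. The firm stays open but cuts output.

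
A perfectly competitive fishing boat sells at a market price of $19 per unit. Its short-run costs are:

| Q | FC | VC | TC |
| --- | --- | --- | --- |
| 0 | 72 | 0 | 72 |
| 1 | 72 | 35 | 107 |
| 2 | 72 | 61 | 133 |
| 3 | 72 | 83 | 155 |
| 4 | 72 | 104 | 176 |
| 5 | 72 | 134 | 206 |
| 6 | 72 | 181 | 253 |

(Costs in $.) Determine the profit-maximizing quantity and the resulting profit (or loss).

Q = 0 (shut down); profit = -$72

Tabulate TR − TC: Q=0: -72; Q=1: -88; Q=2: -95; Q=3: -98; Q=4: -100; Q=5: -111; Q=6: -139.
Profit is highest at Q = 0. Equivalently, the lowest AVC in the table is 104/4 ≈ $26 at Q = 4, and P = $19 falls below it — price never covers variable cost, so the firm shuts down and loses only its fixed cost.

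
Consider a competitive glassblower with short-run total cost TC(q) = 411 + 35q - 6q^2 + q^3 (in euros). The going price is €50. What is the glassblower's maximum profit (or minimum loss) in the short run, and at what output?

Profit = -€311 at q = 5

AVC = 35 - 6q + q^2; min AVC = €26 at q = 3. Since P = €50 ≥ min AVC, the firm produces.
With MC = 35 - 12q + 3q^2, P = MC on the upward-sloping part at q* = 5.
TR = 50·5 = 250. TC = 411 + 150 = 561. Profit = 250 − 561 = -€311.
By producing, the firm covers all variable cost plus €100 of fixed cost; shutting down would lose the full €411.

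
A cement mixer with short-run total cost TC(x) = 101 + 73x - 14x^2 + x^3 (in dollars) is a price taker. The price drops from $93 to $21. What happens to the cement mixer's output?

Output falls from 10 to 0 (the firm shuts down)

AVC = 73 - 14x + x^2, minimized at x = 7 where min AVC = $24. MC = 73 - 28x + 3x^2.
With P = $93 above the shutdown price, P = MC gives x = 10.
At P = $21 < min AVC = $24, price no longer covers variable cost at any output, so the firm shuts down: x = 0.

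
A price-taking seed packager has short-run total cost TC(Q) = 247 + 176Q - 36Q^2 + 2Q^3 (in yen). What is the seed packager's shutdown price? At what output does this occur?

¥14 per unit, at Q = 9

Short-run supply begins at min AVC. From VC = 176Q - 36Q^2 + 2Q^3, AVC = 176 - 36Q + 2Q^2.
dAVC/dQ = -36 + 4Q = 0 gives Q = 9. min AVC = 176 - 36·9 + 2·9^2 = 14.
The firm shuts down for any P below ¥14.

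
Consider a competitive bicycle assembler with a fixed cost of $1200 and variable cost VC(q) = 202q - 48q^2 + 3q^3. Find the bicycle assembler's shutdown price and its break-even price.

Shutdown price = $10; break-even price = $142

AVC = 202 - 48q + 3q^2; minimized at q = 8, giving min AVC = $10. That is the shutdown price.
ATC = 1200/q + 202 - 48q + 3q^2. Setting dATC/dq = −1200/q^2 − 48 + 6q = 0 gives q = 10 (since 6·10^3 − 48·10^2 = 1200).
min ATC = 1200/10 + 202 − 48·10 + 3·10^2 = $142. That is the break-even price.
Between these two prices the firm operates at a loss; above $142 it earns a profit.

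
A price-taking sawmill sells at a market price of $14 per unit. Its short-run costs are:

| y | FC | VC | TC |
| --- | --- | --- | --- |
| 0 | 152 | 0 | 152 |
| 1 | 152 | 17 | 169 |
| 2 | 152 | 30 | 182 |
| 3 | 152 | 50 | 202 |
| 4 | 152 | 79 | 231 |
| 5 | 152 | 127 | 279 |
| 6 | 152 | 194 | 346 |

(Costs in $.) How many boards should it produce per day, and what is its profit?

Tabulate TR − TC: y=0: -152; y=1: -155; y=2: -154; y=3: -160; y=4: -175; y=5: -209; y=6: -262.
Profit is highest at y = 0. Equivalently, the lowest AVC in the table is 30/2 ≈ $15 at y = 2, and P = $14 falls below it — price never covers variable cost, so the firm shuts down and loses only its fixed cost.

y = 0 (shut down); profit = -$152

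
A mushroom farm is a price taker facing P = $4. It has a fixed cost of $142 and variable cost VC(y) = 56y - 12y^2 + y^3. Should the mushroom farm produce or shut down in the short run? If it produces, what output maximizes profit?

From TC, MC = TC'(y) = 56 - 24y + 3y^2 and AVC = VC/y = 56 - 12y + y^2.
AVC is minimized where dAVC/dy = -12 + 2y = 0, at y = 6; min AVC = 56 - 12·6 + 6^2 = $20.
P = $4 lies below min AVC = $20; no output level covers variable cost.
Shutting down limits the loss to fixed cost, $142.

Shut down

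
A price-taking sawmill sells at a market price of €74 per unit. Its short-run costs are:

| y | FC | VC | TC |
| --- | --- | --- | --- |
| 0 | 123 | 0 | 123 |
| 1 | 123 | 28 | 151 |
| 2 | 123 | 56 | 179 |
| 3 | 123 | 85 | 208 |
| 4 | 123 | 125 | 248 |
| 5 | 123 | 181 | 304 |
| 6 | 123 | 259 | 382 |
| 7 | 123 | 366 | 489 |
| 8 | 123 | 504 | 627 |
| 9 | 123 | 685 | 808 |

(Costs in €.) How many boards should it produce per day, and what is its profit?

y = 5; profit = €66

Tabulate TR − TC: y=0: -123; y=1: -77; y=2: -31; y=3: 14; y=4: 48; y=5: 66; y=6: 62; y=7: 29; y=8: -35; y=9: -142.
Profit is maximized at y = 5. AVC there is 181/5 = €36.20 ≤ P, so producing beats shutting down (which would give -€123).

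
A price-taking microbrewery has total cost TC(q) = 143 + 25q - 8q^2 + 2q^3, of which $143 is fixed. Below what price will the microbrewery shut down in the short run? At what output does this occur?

$17 per unit, at q = 2

The firm shuts down when price falls below the minimum of average variable cost. AVC = VC/q = 25 - 8q + 2q^2.
At the minimum of AVC, MC = AVC. MC = 25 - 16q + 6q^2; setting MC = AVC gives 4q^2 - 8q = 0, so q = 2. min AVC = 17.
The firm shuts down for any P below $17.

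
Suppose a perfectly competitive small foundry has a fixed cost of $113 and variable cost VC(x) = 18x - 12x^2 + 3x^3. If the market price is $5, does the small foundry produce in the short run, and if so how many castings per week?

Shut down

Strip out fixed cost: VC = 18x - 12x^2 + 3x^3. Then AVC = 18 - 12x + 3x^2 and MC = 18 - 24x + 9x^2.
The AVC parabola has its vertex at x = 12/6 = 2, where AVC = 18 - 12·2 + 3·2^2 = $6.
With P < min AVC ($5 < $6), every unit sold adds to the loss.
The firm minimizes its loss by shutting down and losing only its fixed cost of $113.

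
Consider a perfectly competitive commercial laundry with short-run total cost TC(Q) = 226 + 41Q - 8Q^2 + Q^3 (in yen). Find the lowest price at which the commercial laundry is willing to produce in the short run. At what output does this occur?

¥25 per unit, at Q = 4

Short-run supply begins at min AVC. From VC = 41Q - 8Q^2 + Q^3, AVC = 41 - 8Q + Q^2.
At the minimum of AVC, MC = AVC. MC = 41 - 16Q + 3Q^2; setting MC = AVC gives 2Q^2 - 8Q = 0, so Q = 4. min AVC = 25.
For P < ¥25 the firm produces nothing.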